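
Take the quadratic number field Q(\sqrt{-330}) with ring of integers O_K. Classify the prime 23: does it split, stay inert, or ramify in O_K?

d = -330 ≡ 2 (mod 4), so O_K = ℤ[√-330] and disc(K) = 4d = -1320.
23 ∤ -1320, so 23 is unramified.
Legendre symbol by Euler's criterion: (-330/23) ≡ (-330)^11 ≡ 22 (mod 23), i.e. (-330/23) = -1.
(-330/23) = -1, so 23 is inert.

23 remains inert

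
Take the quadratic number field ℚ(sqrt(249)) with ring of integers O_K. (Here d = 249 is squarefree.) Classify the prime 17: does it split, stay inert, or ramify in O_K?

p is inert

249 mod 4 = 1, hence disc K = 249 and O_K = ℤ[(1+√249)/2].
Since gcd(17, 249) = 1 the prime 17 does not ramify.
Compute (249/17) via Euler: 11^((17-1)/2) mod 17 = 16, so (249/17) = -1.
d is a non-residue mod p, hence 17 remains inert in O_K.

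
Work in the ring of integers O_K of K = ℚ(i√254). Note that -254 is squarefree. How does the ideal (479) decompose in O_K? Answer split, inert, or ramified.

p splits

d = -254 ≡ 2 (mod 4), so O_K = ℤ[√-254] and disc(K) = 4d = -1016.
479 ∤ -1016, so 479 is unramified.
(-254/479) = 225^239 mod 479 = 1, giving Legendre symbol 1.
Legendre symbol 1 ⇒ 479 is split.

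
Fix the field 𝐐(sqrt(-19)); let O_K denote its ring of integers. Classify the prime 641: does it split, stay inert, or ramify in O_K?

-19 mod 4 = 1, hence disc K = -19 and O_K = ℤ[(1+√-19)/2].
Since gcd(641, -19) = 1 the prime 641 does not ramify.
Euler's criterion: (-19)^320 mod 641 = 640. Thus (-19|641) = -1.
d is a non-residue mod p, hence 641 remains inert in O_K.

inert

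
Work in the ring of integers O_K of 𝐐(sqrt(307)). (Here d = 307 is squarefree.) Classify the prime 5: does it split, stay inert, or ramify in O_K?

inert

Since 307 ≢ 1 mod 4, the ring of integers is ℤ[√307] with discriminant 4·307 = 1228.
disc(K) = 1228 is not divisible by 5; 5 is unramified.
Euler's criterion: 307^2 mod 5 = 4. Thus (307|5) = -1.
(307/5) = -1, so 5 is inert.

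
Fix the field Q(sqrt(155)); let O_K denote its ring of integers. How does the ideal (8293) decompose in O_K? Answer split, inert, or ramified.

Since 155 ≢ 1 mod 4, the ring of integers is ℤ[√155] with discriminant 4·155 = 620.
8293 ∤ 620, so 8293 is unramified.
Legendre symbol by Euler's criterion: (155/8293) ≡ 155^4146 ≡ 8292 (mod 8293), i.e. (155/8293) = -1.
d is a non-residue mod p, hence 8293 remains inert in O_K.

p is inert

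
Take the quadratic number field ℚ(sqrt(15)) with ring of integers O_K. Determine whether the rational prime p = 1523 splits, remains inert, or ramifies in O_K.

15 mod 4 = 3, hence disc K = 4·15 = 60 and O_K = ℤ[√15].
disc(K) = 60 is not divisible by 1523; 1523 is unramified.
Compute (15/1523) via Euler: 15^((1523-1)/2) mod 1523 = 1522, so (15/1523) = -1.
(15/1523) = -1, so 1523 is inert.

remains prime (inert)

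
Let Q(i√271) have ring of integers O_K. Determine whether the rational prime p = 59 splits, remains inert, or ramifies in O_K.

d = -271 ≡ 1 (mod 4), so O_K = ℤ[(1+√-271)/2] and disc(K) = d = -271.
disc(K) = -271 is not divisible by 59; 59 is unramified.
Compute (-271/59) via Euler: 24^((59-1)/2) mod 59 = 58, so (-271/59) = -1.
(-271/59) = -1, so 59 is inert.

inert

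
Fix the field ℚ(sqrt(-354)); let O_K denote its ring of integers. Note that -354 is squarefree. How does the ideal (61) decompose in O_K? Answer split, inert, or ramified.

p splits

-354 mod 4 = 2, hence disc K = 4·(-354) = -1416 and O_K = ℤ[√-354].
disc(K) = -1416 is not divisible by 61; 61 is unramified.
Legendre symbol by Euler's criterion: (-354/61) ≡ (-354)^30 ≡ 1 (mod 61), i.e. (-354/61) = 1.
(-354/61) = 1, so 61 splits.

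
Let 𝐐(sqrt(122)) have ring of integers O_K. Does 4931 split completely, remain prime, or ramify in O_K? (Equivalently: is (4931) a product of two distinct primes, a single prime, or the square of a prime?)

122 mod 4 = 2, hence disc K = 4·122 = 488 and O_K = ℤ[√122].
Since gcd(4931, 488) = 1 the prime 4931 does not ramify.
(122/4931) = 122^2465 mod 4931 = 1, giving Legendre symbol 1.
(122/4931) = 1, so 4931 splits.

split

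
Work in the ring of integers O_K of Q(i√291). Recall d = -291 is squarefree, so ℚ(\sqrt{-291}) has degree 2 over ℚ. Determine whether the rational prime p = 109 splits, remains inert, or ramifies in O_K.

split

Since -291 ≡ 1 mod 4, the ring of integers is ℤ[(1+√-291)/2] with discriminant -291.
109 ∤ -291, so 109 is unramified.
(-291/109) = 36^54 mod 109 = 1, giving Legendre symbol 1.
d is a quadratic residue mod p, hence 109 splits in O_K.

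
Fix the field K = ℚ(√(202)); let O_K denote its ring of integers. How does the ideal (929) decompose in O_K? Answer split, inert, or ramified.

splits completely

d = 202 ≡ 2 (mod 4), so O_K = ℤ[√202] and disc(K) = 4d = 808.
Since gcd(929, 808) = 1 the prime 929 does not ramify.
Legendre symbol by Euler's criterion: (202/929) ≡ 202^464 ≡ 1 (mod 929), i.e. (202/929) = 1.
(202/929) = 1, so 929 splits.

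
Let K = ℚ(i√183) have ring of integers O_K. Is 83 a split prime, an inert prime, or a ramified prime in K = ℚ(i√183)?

83 remains inert

-183 mod 4 = 1, hence disc K = -183 and O_K = ℤ[(1+√-183)/2].
Since gcd(83, -183) = 1 the prime 83 does not ramify.
(-183/83) = 66^41 mod 83 = 82, giving Legendre symbol -1.
(-183/83) = -1, so 83 is inert.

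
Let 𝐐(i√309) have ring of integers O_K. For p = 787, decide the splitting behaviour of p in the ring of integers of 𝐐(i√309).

d = -309 ≡ 3 (mod 4), so O_K = ℤ[√-309] and disc(K) = 4d = -1236.
Since gcd(787, -1236) = 1 the prime 787 does not ramify.
Euler's criterion: (-309)^393 mod 787 = 786. Thus (-309|787) = -1.
(-309/787) = -1, so 787 is inert.

inert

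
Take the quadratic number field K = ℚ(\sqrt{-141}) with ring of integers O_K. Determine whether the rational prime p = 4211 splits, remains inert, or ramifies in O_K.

split — (4211) = 𝔭₁𝔭₂ with 𝔭₁ ≠ 𝔭₂

-141 mod 4 = 3, hence disc K = 4·(-141) = -564 and O_K = ℤ[√-141].
Since gcd(4211, -564) = 1 the prime 4211 does not ramify.
Euler's criterion: (-141)^2105 mod 4211 = 1. Thus (-141|4211) = 1.
(-141/4211) = 1, so 4211 splits.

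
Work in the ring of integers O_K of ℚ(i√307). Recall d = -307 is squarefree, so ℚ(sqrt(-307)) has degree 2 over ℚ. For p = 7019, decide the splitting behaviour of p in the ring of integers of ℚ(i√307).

p is inert

d = -307 ≡ 1 (mod 4), so O_K = ℤ[(1+√-307)/2] and disc(K) = d = -307.
Since gcd(7019, -307) = 1 the prime 7019 does not ramify.
(-307/7019) = 6712^3509 mod 7019 = 7018, giving Legendre symbol -1.
(-307/7019) = -1, so 7019 is inert.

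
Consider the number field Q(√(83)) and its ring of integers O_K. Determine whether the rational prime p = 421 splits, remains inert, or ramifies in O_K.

inert — (421) stays prime in O_K

d = 83 ≡ 3 (mod 4), so O_K = ℤ[√83] and disc(K) = 4d = 332.
Since gcd(421, 332) = 1 the prime 421 does not ramify.
Euler's criterion: 83^210 mod 421 = 420. Thus (83|421) = -1.
Legendre symbol -1 ⇒ 421 is inert.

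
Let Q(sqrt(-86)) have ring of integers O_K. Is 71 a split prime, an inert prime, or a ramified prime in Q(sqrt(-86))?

remains prime (inert)

Since -86 ≢ 1 mod 4, the ring of integers is ℤ[√-86] with discriminant 4·(-86) = -344.
disc(K) = -344 is not divisible by 71; 71 is unramified.
Compute (-86/71) via Euler: 56^((71-1)/2) mod 71 = 70, so (-86/71) = -1.
(-86/71) = -1, so 71 is inert.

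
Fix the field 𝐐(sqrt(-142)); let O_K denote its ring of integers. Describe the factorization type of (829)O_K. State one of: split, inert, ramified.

829 remains inert

Since -142 ≢ 1 mod 4, the ring of integers is ℤ[√-142] with discriminant 4·(-142) = -568.
disc(K) = -568 is not divisible by 829; 829 is unramified.
Euler's criterion: (-142)^414 mod 829 = 828. Thus (-142|829) = -1.
d is a non-residue mod p, hence 829 remains inert in O_K.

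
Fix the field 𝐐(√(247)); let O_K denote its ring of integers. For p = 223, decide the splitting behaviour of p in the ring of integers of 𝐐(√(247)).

Since 247 ≢ 1 mod 4, the ring of integers is ℤ[√247] with discriminant 4·247 = 988.
Since gcd(223, 988) = 1 the prime 223 does not ramify.
Compute (247/223) via Euler: 24^((223-1)/2) mod 223 = 222, so (247/223) = -1.
d is a non-residue mod p, hence 223 remains inert in O_K.

remains prime (inert)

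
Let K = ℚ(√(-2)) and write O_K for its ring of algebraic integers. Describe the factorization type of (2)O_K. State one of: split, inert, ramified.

ramifies in O_K

Since -2 ≢ 1 mod 4, the ring of integers is ℤ[√-2] with discriminant 4·(-2) = -8.
disc(K) = -8 = 2·(-4), so p = 2 is ramified.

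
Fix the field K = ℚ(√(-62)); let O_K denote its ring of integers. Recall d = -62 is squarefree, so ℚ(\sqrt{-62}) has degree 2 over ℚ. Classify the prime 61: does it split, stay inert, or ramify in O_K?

d = -62 ≡ 2 (mod 4), so O_K = ℤ[√-62] and disc(K) = 4d = -248.
disc(K) = -248 is not divisible by 61; 61 is unramified.
Legendre symbol by Euler's criterion: (-62/61) ≡ (-62)^30 ≡ 1 (mod 61), i.e. (-62/61) = 1.
Legendre symbol 1 ⇒ 61 is split.

p splits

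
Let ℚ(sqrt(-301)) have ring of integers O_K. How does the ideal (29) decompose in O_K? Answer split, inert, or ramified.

d = -301 ≡ 3 (mod 4), so O_K = ℤ[√-301] and disc(K) = 4d = -1204.
disc(K) = -1204 is not divisible by 29; 29 is unramified.
(-301/29) = 18^14 mod 29 = 28, giving Legendre symbol -1.
(-301/29) = -1, so 29 is inert.

29 remains inert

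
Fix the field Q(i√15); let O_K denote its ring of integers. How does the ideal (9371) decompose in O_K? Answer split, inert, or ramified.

Since -15 ≡ 1 mod 4, the ring of integers is ℤ[(1+√-15)/2] with discriminant -15.
9371 ∤ -15, so 9371 is unramified.
Legendre symbol by Euler's criterion: (-15/9371) ≡ (-15)^4685 ≡ 9370 (mod 9371), i.e. (-15/9371) = -1.
(-15/9371) = -1, so 9371 is inert.

remains prime (inert)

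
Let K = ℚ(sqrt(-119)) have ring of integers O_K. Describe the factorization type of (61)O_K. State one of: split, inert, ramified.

-119 mod 4 = 1, hence disc K = -119 and O_K = ℤ[(1+√-119)/2].
61 ∤ -119, so 61 is unramified.
Legendre symbol by Euler's criterion: (-119/61) ≡ (-119)^30 ≡ 1 (mod 61), i.e. (-119/61) = 1.
(-119/61) = 1, so 61 splits.

split — (61) = 𝔭₁𝔭₂ with 𝔭₁ ≠ 𝔭₂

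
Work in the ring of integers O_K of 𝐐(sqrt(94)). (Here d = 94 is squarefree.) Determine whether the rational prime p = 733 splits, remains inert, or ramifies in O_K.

remains prime (inert)

94 mod 4 = 2, hence disc K = 4·94 = 376 and O_K = ℤ[√94].
disc(K) = 376 is not divisible by 733; 733 is unramified.
Legendre symbol by Euler's criterion: (94/733) ≡ 94^366 ≡ 732 (mod 733), i.e. (94/733) = -1.
(94/733) = -1, so 733 is inert.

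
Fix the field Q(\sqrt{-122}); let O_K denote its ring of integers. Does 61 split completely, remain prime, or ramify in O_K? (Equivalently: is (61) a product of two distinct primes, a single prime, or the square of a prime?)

p ramifies

-122 mod 4 = 2, hence disc K = 4·(-122) = -488 and O_K = ℤ[√-122].
disc(K) = -488 = 61·(-8), so p = 61 is ramified.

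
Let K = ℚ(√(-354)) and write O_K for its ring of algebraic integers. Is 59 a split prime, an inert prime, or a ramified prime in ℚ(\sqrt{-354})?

p ramifies

-354 mod 4 = 2, hence disc K = 4·(-354) = -1416 and O_K = ℤ[√-354].
Ramification test: 59 | -1416. The prime 59 ramifies in K.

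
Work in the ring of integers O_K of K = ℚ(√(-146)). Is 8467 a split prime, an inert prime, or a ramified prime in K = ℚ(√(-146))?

split — (8467) = 𝔭₁𝔭₂ with 𝔭₁ ≠ 𝔭₂

d = -146 ≡ 2 (mod 4), so O_K = ℤ[√-146] and disc(K) = 4d = -584.
Since gcd(8467, -584) = 1 the prime 8467 does not ramify.
Legendre symbol by Euler's criterion: (-146/8467) ≡ (-146)^4233 ≡ 1 (mod 8467), i.e. (-146/8467) = 1.
d is a quadratic residue mod p, hence 8467 splits in O_K.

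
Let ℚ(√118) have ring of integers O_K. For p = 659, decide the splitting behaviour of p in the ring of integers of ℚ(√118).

remains prime (inert)

118 mod 4 = 2, hence disc K = 4·118 = 472 and O_K = ℤ[√118].
disc(K) = 472 is not divisible by 659; 659 is unramified.
Compute (118/659) via Euler: 118^((659-1)/2) mod 659 = 658, so (118/659) = -1.
d is a non-residue mod p, hence 659 remains inert in O_K.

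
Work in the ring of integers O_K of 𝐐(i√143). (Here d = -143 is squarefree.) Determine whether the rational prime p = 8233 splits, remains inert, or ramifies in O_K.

p splits

Since -143 ≡ 1 mod 4, the ring of integers is ℤ[(1+√-143)/2] with discriminant -143.
disc(K) = -143 is not divisible by 8233; 8233 is unramified.
Euler's criterion: (-143)^4116 mod 8233 = 1. Thus (-143|8233) = 1.
d is a quadratic residue mod p, hence 8233 splits in O_K.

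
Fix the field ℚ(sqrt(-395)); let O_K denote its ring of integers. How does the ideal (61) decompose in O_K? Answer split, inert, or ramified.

inert

d = -395 ≡ 1 (mod 4), so O_K = ℤ[(1+√-395)/2] and disc(K) = d = -395.
Since gcd(61, -395) = 1 the prime 61 does not ramify.
(-395/61) = 32^30 mod 61 = 60, giving Legendre symbol -1.
Legendre symbol -1 ⇒ 61 is inert.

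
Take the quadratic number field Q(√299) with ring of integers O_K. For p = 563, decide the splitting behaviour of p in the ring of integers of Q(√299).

d = 299 ≡ 3 (mod 4), so O_K = ℤ[√299] and disc(K) = 4d = 1196.
Since gcd(563, 1196) = 1 the prime 563 does not ramify.
Legendre symbol by Euler's criterion: (299/563) ≡ 299^281 ≡ 1 (mod 563), i.e. (299/563) = 1.
d is a quadratic residue mod p, hence 563 splits in O_K.

563 splits in O_K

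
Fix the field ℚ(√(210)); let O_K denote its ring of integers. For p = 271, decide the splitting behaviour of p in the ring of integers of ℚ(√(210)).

271 remains inert

Since 210 ≢ 1 mod 4, the ring of integers is ℤ[√210] with discriminant 4·210 = 840.
Since gcd(271, 840) = 1 the prime 271 does not ramify.
(210/271) = 210^135 mod 271 = 270, giving Legendre symbol -1.
(210/271) = -1, so 271 is inert.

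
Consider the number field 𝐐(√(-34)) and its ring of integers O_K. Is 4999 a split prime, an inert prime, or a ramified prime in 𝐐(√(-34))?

-34 mod 4 = 2, hence disc K = 4·(-34) = -136 and O_K = ℤ[√-34].
Since gcd(4999, -136) = 1 the prime 4999 does not ramify.
Euler's criterion: (-34)^2499 mod 4999 = 4998. Thus (-34|4999) = -1.
(-34/4999) = -1, so 4999 is inert.

p is inert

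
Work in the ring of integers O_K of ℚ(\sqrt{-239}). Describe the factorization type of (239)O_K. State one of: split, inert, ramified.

Since -239 ≡ 1 mod 4, the ring of integers is ℤ[(1+√-239)/2] with discriminant -239.
Ramification test: 239 | -239. The prime 239 ramifies in K.

ramified — (239) = 𝔭²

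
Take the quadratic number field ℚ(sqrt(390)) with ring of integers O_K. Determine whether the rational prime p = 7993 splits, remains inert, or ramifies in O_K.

split

390 mod 4 = 2, hence disc K = 4·390 = 1560 and O_K = ℤ[√390].
7993 ∤ 1560, so 7993 is unramified.
(390/7993) = 390^3996 mod 7993 = 1, giving Legendre symbol 1.
d is a quadratic residue mod p, hence 7993 splits in O_K.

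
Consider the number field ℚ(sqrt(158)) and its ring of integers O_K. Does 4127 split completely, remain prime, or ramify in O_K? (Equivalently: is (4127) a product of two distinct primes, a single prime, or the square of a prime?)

158 mod 4 = 2, hence disc K = 4·158 = 632 and O_K = ℤ[√158].
4127 ∤ 632, so 4127 is unramified.
Compute (158/4127) via Euler: 158^((4127-1)/2) mod 4127 = 4126, so (158/4127) = -1.
d is a non-residue mod p, hence 4127 remains inert in O_K.

4127 remains inert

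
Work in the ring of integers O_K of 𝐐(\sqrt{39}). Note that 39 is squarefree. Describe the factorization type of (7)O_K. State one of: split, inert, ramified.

d = 39 ≡ 3 (mod 4), so O_K = ℤ[√39] and disc(K) = 4d = 156.
Since gcd(7, 156) = 1 the prime 7 does not ramify.
Euler's criterion: 39^3 mod 7 = 1. Thus (39|7) = 1.
(39/7) = 1, so 7 splits.

splits completely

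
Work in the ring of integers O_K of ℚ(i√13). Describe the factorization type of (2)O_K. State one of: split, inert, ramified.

-13 mod 4 = 3, hence disc K = 4·(-13) = -52 and O_K = ℤ[√-13].
2 divides disc(K) = -52, so 2 ramifies.

ramified — (2) = 𝔭²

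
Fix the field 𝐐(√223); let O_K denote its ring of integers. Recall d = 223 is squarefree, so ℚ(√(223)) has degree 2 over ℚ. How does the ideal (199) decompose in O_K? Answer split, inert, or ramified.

Since 223 ≢ 1 mod 4, the ring of integers is ℤ[√223] with discriminant 4·223 = 892.
disc(K) = 892 is not divisible by 199; 199 is unramified.
Legendre symbol by Euler's criterion: (223/199) ≡ 223^99 ≡ 198 (mod 199), i.e. (223/199) = -1.
Legendre symbol -1 ⇒ 199 is inert.

inert — (199) stays prime in O_K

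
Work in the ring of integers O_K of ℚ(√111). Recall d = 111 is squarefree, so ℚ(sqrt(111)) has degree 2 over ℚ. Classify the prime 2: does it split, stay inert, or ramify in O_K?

ramified — (2) = 𝔭²

d = 111 ≡ 3 (mod 4), so O_K = ℤ[√111] and disc(K) = 4d = 444.
2 divides disc(K) = 444, so 2 ramifies.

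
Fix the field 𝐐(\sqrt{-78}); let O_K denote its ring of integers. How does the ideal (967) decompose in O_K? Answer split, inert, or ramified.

p is inert

d = -78 ≡ 2 (mod 4), so O_K = ℤ[√-78] and disc(K) = 4d = -312.
967 ∤ -312, so 967 is unramified.
Euler's criterion: (-78)^483 mod 967 = 966. Thus (-78|967) = -1.
(-78/967) = -1, so 967 is inert.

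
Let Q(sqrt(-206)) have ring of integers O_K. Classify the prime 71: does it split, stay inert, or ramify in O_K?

inert

-206 mod 4 = 2, hence disc K = 4·(-206) = -824 and O_K = ℤ[√-206].
disc(K) = -824 is not divisible by 71; 71 is unramified.
(-206/71) = 7^35 mod 71 = 70, giving Legendre symbol -1.
Legendre symbol -1 ⇒ 71 is inert.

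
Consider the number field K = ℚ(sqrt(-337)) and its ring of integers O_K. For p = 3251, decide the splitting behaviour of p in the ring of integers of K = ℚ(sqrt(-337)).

-337 mod 4 = 3, hence disc K = 4·(-337) = -1348 and O_K = ℤ[√-337].
Since gcd(3251, -1348) = 1 the prime 3251 does not ramify.
Compute (-337/3251) via Euler: 2914^((3251-1)/2) mod 3251 = 1, so (-337/3251) = 1.
Legendre symbol 1 ⇒ 3251 is split.

3251 splits in O_K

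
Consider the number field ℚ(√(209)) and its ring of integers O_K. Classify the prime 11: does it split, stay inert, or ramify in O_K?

ramified — (11) = 𝔭²

209 mod 4 = 1, hence disc K = 209 and O_K = ℤ[(1+√209)/2].
11 divides disc(K) = 209, so 11 ramifies.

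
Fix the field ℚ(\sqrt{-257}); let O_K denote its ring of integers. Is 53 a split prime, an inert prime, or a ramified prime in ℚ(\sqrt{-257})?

-257 mod 4 = 3, hence disc K = 4·(-257) = -1028 and O_K = ℤ[√-257].
disc(K) = -1028 is not divisible by 53; 53 is unramified.
Euler's criterion: (-257)^26 mod 53 = 52. Thus (-257|53) = -1.
d is a non-residue mod p, hence 53 remains inert in O_K.

inert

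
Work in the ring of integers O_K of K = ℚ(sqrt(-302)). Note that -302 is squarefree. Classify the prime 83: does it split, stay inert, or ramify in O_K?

-302 mod 4 = 2, hence disc K = 4·(-302) = -1208 and O_K = ℤ[√-302].
disc(K) = -1208 is not divisible by 83; 83 is unramified.
Legendre symbol by Euler's criterion: (-302/83) ≡ (-302)^41 ≡ 1 (mod 83), i.e. (-302/83) = 1.
(-302/83) = 1, so 83 splits.

p splits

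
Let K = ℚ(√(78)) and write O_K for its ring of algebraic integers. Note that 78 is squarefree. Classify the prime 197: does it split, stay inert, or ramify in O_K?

remains prime (inert)

Since 78 ≢ 1 mod 4, the ring of integers is ℤ[√78] with discriminant 4·78 = 312.
disc(K) = 312 is not divisible by 197; 197 is unramified.
(78/197) = 78^98 mod 197 = 196, giving Legendre symbol -1.
(78/197) = -1, so 197 is inert.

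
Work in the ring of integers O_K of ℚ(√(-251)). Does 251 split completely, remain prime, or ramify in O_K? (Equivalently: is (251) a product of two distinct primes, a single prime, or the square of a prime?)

ramified — (251) = 𝔭²

Since -251 ≡ 1 mod 4, the ring of integers is ℤ[(1+√-251)/2] with discriminant -251.
disc(K) = -251 = 251·(-1), so p = 251 is ramified.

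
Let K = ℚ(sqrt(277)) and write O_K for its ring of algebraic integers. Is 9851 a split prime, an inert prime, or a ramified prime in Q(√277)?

d = 277 ≡ 1 (mod 4), so O_K = ℤ[(1+√277)/2] and disc(K) = d = 277.
disc(K) = 277 is not divisible by 9851; 9851 is unramified.
(277/9851) = 277^4925 mod 9851 = 1, giving Legendre symbol 1.
d is a quadratic residue mod p, hence 9851 splits in O_K.

p splits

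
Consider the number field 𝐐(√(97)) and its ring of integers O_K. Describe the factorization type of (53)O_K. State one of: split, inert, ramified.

split — (53) = 𝔭₁𝔭₂ with 𝔭₁ ≠ 𝔭₂

Since 97 ≡ 1 mod 4, the ring of integers is ℤ[(1+√97)/2] with discriminant 97.
Since gcd(53, 97) = 1 the prime 53 does not ramify.
Euler's criterion: 97^26 mod 53 = 1. Thus (97|53) = 1.
Legendre symbol 1 ⇒ 53 is split.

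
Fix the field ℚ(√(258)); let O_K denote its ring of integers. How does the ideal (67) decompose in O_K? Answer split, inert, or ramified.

remains prime (inert)

Since 258 ≢ 1 mod 4, the ring of integers is ℤ[√258] with discriminant 4·258 = 1032.
67 ∤ 1032, so 67 is unramified.
Euler's criterion: 258^33 mod 67 = 66. Thus (258|67) = -1.
d is a non-residue mod p, hence 67 remains inert in O_K.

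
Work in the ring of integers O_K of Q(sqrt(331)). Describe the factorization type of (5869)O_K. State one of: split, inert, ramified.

p is inert

331 mod 4 = 3, hence disc K = 4·331 = 1324 and O_K = ℤ[√331].
disc(K) = 1324 is not divisible by 5869; 5869 is unramified.
Compute (331/5869) via Euler: 331^((5869-1)/2) mod 5869 = 5868, so (331/5869) = -1.
(331/5869) = -1, so 5869 is inert.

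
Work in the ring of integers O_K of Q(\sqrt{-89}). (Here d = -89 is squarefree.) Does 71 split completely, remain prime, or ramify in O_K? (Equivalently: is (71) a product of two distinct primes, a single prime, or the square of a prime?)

inert — (71) stays prime in O_K

-89 mod 4 = 3, hence disc K = 4·(-89) = -356 and O_K = ℤ[√-89].
71 ∤ -356, so 71 is unramified.
Compute (-89/71) via Euler: 53^((71-1)/2) mod 71 = 70, so (-89/71) = -1.
Legendre symbol -1 ⇒ 71 is inert.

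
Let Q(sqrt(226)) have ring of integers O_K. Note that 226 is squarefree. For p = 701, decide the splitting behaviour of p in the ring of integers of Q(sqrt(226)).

Since 226 ≢ 1 mod 4, the ring of integers is ℤ[√226] with discriminant 4·226 = 904.
Since gcd(701, 904) = 1 the prime 701 does not ramify.
Legendre symbol by Euler's criterion: (226/701) ≡ 226^350 ≡ 1 (mod 701), i.e. (226/701) = 1.
(226/701) = 1, so 701 splits.

split — (701) = 𝔭₁𝔭₂ with 𝔭₁ ≠ 𝔭₂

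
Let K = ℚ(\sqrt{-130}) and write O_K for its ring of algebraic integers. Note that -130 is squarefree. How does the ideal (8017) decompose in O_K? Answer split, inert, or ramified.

inert

-130 mod 4 = 2, hence disc K = 4·(-130) = -520 and O_K = ℤ[√-130].
disc(K) = -520 is not divisible by 8017; 8017 is unramified.
Euler's criterion: (-130)^4008 mod 8017 = 8016. Thus (-130|8017) = -1.
d is a non-residue mod p, hence 8017 remains inert in O_K.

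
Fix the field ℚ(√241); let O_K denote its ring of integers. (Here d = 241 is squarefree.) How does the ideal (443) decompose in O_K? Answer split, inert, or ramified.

d = 241 ≡ 1 (mod 4), so O_K = ℤ[(1+√241)/2] and disc(K) = d = 241.
443 ∤ 241, so 443 is unramified.
(241/443) = 241^221 mod 443 = 442, giving Legendre symbol -1.
(241/443) = -1, so 443 is inert.

inert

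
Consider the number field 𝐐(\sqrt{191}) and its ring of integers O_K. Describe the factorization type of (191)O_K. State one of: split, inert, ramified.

p ramifies

d = 191 ≡ 3 (mod 4), so O_K = ℤ[√191] and disc(K) = 4d = 764.
191 divides disc(K) = 764, so 191 ramifies.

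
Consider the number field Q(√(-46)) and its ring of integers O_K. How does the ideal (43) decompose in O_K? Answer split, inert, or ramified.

-46 mod 4 = 2, hence disc K = 4·(-46) = -184 and O_K = ℤ[√-46].
43 ∤ -184, so 43 is unramified.
Legendre symbol by Euler's criterion: (-46/43) ≡ (-46)^21 ≡ 1 (mod 43), i.e. (-46/43) = 1.
Legendre symbol 1 ⇒ 43 is split.

split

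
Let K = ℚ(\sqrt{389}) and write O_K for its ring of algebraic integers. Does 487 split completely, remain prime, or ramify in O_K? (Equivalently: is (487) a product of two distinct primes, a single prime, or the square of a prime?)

inert — (487) stays prime in O_K

d = 389 ≡ 1 (mod 4), so O_K = ℤ[(1+√389)/2] and disc(K) = d = 389.
487 ∤ 389, so 487 is unramified.
Euler's criterion: 389^243 mod 487 = 486. Thus (389|487) = -1.
Legendre symbol -1 ⇒ 487 is inert.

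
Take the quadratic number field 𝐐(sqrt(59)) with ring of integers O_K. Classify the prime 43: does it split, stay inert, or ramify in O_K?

43 splits in O_K

d = 59 ≡ 3 (mod 4), so O_K = ℤ[√59] and disc(K) = 4d = 236.
43 ∤ 236, so 43 is unramified.
Euler's criterion: 59^21 mod 43 = 1. Thus (59|43) = 1.
Legendre symbol 1 ⇒ 43 is split.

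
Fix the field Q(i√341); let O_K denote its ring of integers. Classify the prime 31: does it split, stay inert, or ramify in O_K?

ramified — (31) = 𝔭²

Since -341 ≢ 1 mod 4, the ring of integers is ℤ[√-341] with discriminant 4·(-341) = -1364.
disc(K) = -1364 = 31·(-44), so p = 31 is ramified.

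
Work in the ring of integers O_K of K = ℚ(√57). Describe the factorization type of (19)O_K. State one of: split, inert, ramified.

19 is ramified

d = 57 ≡ 1 (mod 4), so O_K = ℤ[(1+√57)/2] and disc(K) = d = 57.
disc(K) = 57 = 19·3, so p = 19 is ramified.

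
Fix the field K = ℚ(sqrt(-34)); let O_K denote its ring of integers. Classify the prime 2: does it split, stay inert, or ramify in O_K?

-34 mod 4 = 2, hence disc K = 4·(-34) = -136 and O_K = ℤ[√-34].
Ramification test: 2 | -136. The prime 2 ramifies in K.

2 is ramified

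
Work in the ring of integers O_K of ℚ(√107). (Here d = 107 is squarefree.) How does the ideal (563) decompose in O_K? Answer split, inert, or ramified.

Since 107 ≢ 1 mod 4, the ring of integers is ℤ[√107] with discriminant 4·107 = 428.
Since gcd(563, 428) = 1 the prime 563 does not ramify.
Euler's criterion: 107^281 mod 563 = 1. Thus (107|563) = 1.
Legendre symbol 1 ⇒ 563 is split.

563 splits in O_K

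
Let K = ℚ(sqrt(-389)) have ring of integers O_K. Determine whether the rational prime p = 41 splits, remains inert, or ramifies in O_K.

41 splits in O_K

Since -389 ≢ 1 mod 4, the ring of integers is ℤ[√-389] with discriminant 4·(-389) = -1556.
Since gcd(41, -1556) = 1 the prime 41 does not ramify.
Euler's criterion: (-389)^20 mod 41 = 1. Thus (-389|41) = 1.
(-389/41) = 1, so 41 splits.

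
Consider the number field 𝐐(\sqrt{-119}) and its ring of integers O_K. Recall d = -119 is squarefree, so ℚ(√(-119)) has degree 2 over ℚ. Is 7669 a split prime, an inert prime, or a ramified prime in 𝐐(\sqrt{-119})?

d = -119 ≡ 1 (mod 4), so O_K = ℤ[(1+√-119)/2] and disc(K) = d = -119.
7669 ∤ -119, so 7669 is unramified.
Compute (-119/7669) via Euler: 7550^((7669-1)/2) mod 7669 = 1, so (-119/7669) = 1.
Legendre symbol 1 ⇒ 7669 is split.

split — (7669) = 𝔭₁𝔭₂ with 𝔭₁ ≠ 𝔭₂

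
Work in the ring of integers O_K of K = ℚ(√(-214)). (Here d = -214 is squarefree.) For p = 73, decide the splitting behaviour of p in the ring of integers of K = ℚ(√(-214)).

remains prime (inert)

-214 mod 4 = 2, hence disc K = 4·(-214) = -856 and O_K = ℤ[√-214].
73 ∤ -856, so 73 is unramified.
Euler's criterion: (-214)^36 mod 73 = 72. Thus (-214|73) = -1.
Legendre symbol -1 ⇒ 73 is inert.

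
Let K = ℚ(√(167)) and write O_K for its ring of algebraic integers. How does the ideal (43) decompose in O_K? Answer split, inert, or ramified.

d = 167 ≡ 3 (mod 4), so O_K = ℤ[√167] and disc(K) = 4d = 668.
43 ∤ 668, so 43 is unramified.
(167/43) = 38^21 mod 43 = 1, giving Legendre symbol 1.
(167/43) = 1, so 43 splits.

p splits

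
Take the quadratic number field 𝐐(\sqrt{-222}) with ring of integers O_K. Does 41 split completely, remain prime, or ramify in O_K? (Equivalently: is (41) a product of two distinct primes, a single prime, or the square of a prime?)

inert — (41) stays prime in O_K

d = -222 ≡ 2 (mod 4), so O_K = ℤ[√-222] and disc(K) = 4d = -888.
disc(K) = -888 is not divisible by 41; 41 is unramified.
Compute (-222/41) via Euler: 24^((41-1)/2) mod 41 = 40, so (-222/41) = -1.
d is a non-residue mod p, hence 41 remains inert in O_K.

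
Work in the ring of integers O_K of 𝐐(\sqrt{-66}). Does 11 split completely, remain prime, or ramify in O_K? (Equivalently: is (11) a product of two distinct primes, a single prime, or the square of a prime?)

ramified — (11) = 𝔭²

-66 mod 4 = 2, hence disc K = 4·(-66) = -264 and O_K = ℤ[√-66].
Ramification test: 11 | -264. The prime 11 ramifies in K.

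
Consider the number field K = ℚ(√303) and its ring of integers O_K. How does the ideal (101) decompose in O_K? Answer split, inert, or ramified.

ramified — (101) = 𝔭²

Since 303 ≢ 1 mod 4, the ring of integers is ℤ[√303] with discriminant 4·303 = 1212.
101 divides disc(K) = 1212, so 101 ramifies.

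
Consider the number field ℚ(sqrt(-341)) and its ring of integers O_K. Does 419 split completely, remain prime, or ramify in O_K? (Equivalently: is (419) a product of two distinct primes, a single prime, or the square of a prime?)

p is inert

-341 mod 4 = 3, hence disc K = 4·(-341) = -1364 and O_K = ℤ[√-341].
419 ∤ -1364, so 419 is unramified.
Compute (-341/419) via Euler: 78^((419-1)/2) mod 419 = 418, so (-341/419) = -1.
(-341/419) = -1, so 419 is inert.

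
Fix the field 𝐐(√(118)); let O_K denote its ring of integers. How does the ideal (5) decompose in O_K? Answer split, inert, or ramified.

5 remains inert

118 mod 4 = 2, hence disc K = 4·118 = 472 and O_K = ℤ[√118].
5 ∤ 472, so 5 is unramified.
(118/5) = 3^2 mod 5 = 4, giving Legendre symbol -1.
Legendre symbol -1 ⇒ 5 is inert.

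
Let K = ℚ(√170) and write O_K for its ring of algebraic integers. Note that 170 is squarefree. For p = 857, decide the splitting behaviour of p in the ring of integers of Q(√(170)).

d = 170 ≡ 2 (mod 4), so O_K = ℤ[√170] and disc(K) = 4d = 680.
857 ∤ 680, so 857 is unramified.
Legendre symbol by Euler's criterion: (170/857) ≡ 170^428 ≡ 1 (mod 857), i.e. (170/857) = 1.
d is a quadratic residue mod p, hence 857 splits in O_K.

splits completely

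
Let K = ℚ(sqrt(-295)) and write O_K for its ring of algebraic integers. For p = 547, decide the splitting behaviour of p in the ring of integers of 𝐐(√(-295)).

remains prime (inert)

-295 mod 4 = 1, hence disc K = -295 and O_K = ℤ[(1+√-295)/2].
Since gcd(547, -295) = 1 the prime 547 does not ramify.
(-295/547) = 252^273 mod 547 = 546, giving Legendre symbol -1.
Legendre symbol -1 ⇒ 547 is inert.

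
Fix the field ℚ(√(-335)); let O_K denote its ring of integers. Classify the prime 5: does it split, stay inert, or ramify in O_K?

ramifies in O_K

d = -335 ≡ 1 (mod 4), so O_K = ℤ[(1+√-335)/2] and disc(K) = d = -335.
Ramification test: 5 | -335. The prime 5 ramifies in K.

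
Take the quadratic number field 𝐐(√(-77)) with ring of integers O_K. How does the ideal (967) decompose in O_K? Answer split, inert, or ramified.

967 splits in O_K

d = -77 ≡ 3 (mod 4), so O_K = ℤ[√-77] and disc(K) = 4d = -308.
Since gcd(967, -308) = 1 the prime 967 does not ramify.
(-77/967) = 890^483 mod 967 = 1, giving Legendre symbol 1.
(-77/967) = 1, so 967 splits.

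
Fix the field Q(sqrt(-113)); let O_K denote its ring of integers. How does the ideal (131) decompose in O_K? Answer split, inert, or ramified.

d = -113 ≡ 3 (mod 4), so O_K = ℤ[√-113] and disc(K) = 4d = -452.
disc(K) = -452 is not divisible by 131; 131 is unramified.
Compute (-113/131) via Euler: 18^((131-1)/2) mod 131 = 130, so (-113/131) = -1.
(-113/131) = -1, so 131 is inert.

inert — (131) stays prime in O_K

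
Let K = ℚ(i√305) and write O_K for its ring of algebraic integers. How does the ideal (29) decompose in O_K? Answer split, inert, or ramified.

-305 mod 4 = 3, hence disc K = 4·(-305) = -1220 and O_K = ℤ[√-305].
Since gcd(29, -1220) = 1 the prime 29 does not ramify.
(-305/29) = 14^14 mod 29 = 28, giving Legendre symbol -1.
Legendre symbol -1 ⇒ 29 is inert.

inert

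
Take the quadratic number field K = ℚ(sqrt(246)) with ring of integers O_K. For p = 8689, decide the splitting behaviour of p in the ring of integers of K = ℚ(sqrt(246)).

Since 246 ≢ 1 mod 4, the ring of integers is ℤ[√246] with discriminant 4·246 = 984.
Since gcd(8689, 984) = 1 the prime 8689 does not ramify.
Euler's criterion: 246^4344 mod 8689 = 8688. Thus (246|8689) = -1.
Legendre symbol -1 ⇒ 8689 is inert.

remains prime (inert)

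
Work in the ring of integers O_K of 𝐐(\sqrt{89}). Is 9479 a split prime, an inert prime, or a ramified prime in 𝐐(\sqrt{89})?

89 mod 4 = 1, hence disc K = 89 and O_K = ℤ[(1+√89)/2].
Since gcd(9479, 89) = 1 the prime 9479 does not ramify.
(89/9479) = 89^4739 mod 9479 = 1, giving Legendre symbol 1.
(89/9479) = 1, so 9479 splits.

9479 splits in O_K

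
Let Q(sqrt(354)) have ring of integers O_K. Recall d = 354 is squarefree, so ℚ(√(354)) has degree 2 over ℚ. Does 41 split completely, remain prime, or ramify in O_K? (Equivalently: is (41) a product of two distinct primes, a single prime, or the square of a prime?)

Since 354 ≢ 1 mod 4, the ring of integers is ℤ[√354] with discriminant 4·354 = 1416.
41 ∤ 1416, so 41 is unramified.
Legendre symbol by Euler's criterion: (354/41) ≡ 354^20 ≡ 40 (mod 41), i.e. (354/41) = -1.
d is a non-residue mod p, hence 41 remains inert in O_K.

inert — (41) stays prime in O_K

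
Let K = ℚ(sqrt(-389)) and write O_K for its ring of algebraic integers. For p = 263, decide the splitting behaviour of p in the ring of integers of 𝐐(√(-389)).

p splits

-389 mod 4 = 3, hence disc K = 4·(-389) = -1556 and O_K = ℤ[√-389].
Since gcd(263, -1556) = 1 the prime 263 does not ramify.
Compute (-389/263) via Euler: 137^((263-1)/2) mod 263 = 1, so (-389/263) = 1.
(-389/263) = 1, so 263 splits.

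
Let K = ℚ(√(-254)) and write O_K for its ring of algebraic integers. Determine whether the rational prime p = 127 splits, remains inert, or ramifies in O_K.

d = -254 ≡ 2 (mod 4), so O_K = ℤ[√-254] and disc(K) = 4d = -1016.
127 divides disc(K) = -1016, so 127 ramifies.

ramified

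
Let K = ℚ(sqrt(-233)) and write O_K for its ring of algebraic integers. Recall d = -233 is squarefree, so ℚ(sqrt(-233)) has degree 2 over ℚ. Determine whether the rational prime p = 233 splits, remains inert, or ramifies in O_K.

Since -233 ≢ 1 mod 4, the ring of integers is ℤ[√-233] with discriminant 4·(-233) = -932.
233 divides disc(K) = -932, so 233 ramifies.

ramifies in O_K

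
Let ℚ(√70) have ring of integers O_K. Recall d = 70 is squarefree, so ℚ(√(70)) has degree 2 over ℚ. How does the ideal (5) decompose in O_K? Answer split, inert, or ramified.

ramified

Since 70 ≢ 1 mod 4, the ring of integers is ℤ[√70] with discriminant 4·70 = 280.
5 divides disc(K) = 280, so 5 ramifies.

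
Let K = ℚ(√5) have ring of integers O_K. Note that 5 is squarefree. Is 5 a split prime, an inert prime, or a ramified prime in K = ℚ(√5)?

Since 5 ≡ 1 mod 4, the ring of integers is ℤ[(1+√5)/2] with discriminant 5.
disc(K) = 5 = 5·1, so p = 5 is ramified.

ramified — (5) = 𝔭²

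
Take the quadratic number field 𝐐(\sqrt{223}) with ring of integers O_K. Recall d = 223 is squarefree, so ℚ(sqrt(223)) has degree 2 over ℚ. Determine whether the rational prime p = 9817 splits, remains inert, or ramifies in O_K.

inert — (9817) stays prime in O_K

d = 223 ≡ 3 (mod 4), so O_K = ℤ[√223] and disc(K) = 4d = 892.
9817 ∤ 892, so 9817 is unramified.
(223/9817) = 223^4908 mod 9817 = 9816, giving Legendre symbol -1.
Legendre symbol -1 ⇒ 9817 is inert.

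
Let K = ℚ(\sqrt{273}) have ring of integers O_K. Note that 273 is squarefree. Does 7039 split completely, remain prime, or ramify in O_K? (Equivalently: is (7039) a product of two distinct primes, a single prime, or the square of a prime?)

remains prime (inert)

Since 273 ≡ 1 mod 4, the ring of integers is ℤ[(1+√273)/2] with discriminant 273.
7039 ∤ 273, so 7039 is unramified.
(273/7039) = 273^3519 mod 7039 = 7038, giving Legendre symbol -1.
d is a non-residue mod p, hence 7039 remains inert in O_K.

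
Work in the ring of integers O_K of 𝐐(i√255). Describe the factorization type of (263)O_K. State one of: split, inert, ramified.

-255 mod 4 = 1, hence disc K = -255 and O_K = ℤ[(1+√-255)/2].
263 ∤ -255, so 263 is unramified.
(-255/263) = 8^131 mod 263 = 1, giving Legendre symbol 1.
d is a quadratic residue mod p, hence 263 splits in O_K.

split — (263) = 𝔭₁𝔭₂ with 𝔭₁ ≠ 𝔭₂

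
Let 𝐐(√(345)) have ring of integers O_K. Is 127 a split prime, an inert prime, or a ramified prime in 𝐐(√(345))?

remains prime (inert)

Since 345 ≡ 1 mod 4, the ring of integers is ℤ[(1+√345)/2] with discriminant 345.
127 ∤ 345, so 127 is unramified.
Compute (345/127) via Euler: 91^((127-1)/2) mod 127 = 126, so (345/127) = -1.
Legendre symbol -1 ⇒ 127 is inert.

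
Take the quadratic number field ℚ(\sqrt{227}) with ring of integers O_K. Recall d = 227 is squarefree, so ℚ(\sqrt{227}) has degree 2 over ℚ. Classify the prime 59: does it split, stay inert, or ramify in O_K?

59 remains inert

227 mod 4 = 3, hence disc K = 4·227 = 908 and O_K = ℤ[√227].
59 ∤ 908, so 59 is unramified.
Legendre symbol by Euler's criterion: (227/59) ≡ 227^29 ≡ 58 (mod 59), i.e. (227/59) = -1.
Legendre symbol -1 ⇒ 59 is inert.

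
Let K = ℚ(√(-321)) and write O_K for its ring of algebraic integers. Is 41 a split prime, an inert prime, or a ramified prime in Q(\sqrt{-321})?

Since -321 ≢ 1 mod 4, the ring of integers is ℤ[√-321] with discriminant 4·(-321) = -1284.
Since gcd(41, -1284) = 1 the prime 41 does not ramify.
Euler's criterion: (-321)^20 mod 41 = 40. Thus (-321|41) = -1.
Legendre symbol -1 ⇒ 41 is inert.

inert — (41) stays prime in O_K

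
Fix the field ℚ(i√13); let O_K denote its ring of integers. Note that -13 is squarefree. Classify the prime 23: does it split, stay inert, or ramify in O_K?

d = -13 ≡ 3 (mod 4), so O_K = ℤ[√-13] and disc(K) = 4d = -52.
disc(K) = -52 is not divisible by 23; 23 is unramified.
Euler's criterion: (-13)^11 mod 23 = 22. Thus (-13|23) = -1.
Legendre symbol -1 ⇒ 23 is inert.

remains prime (inert)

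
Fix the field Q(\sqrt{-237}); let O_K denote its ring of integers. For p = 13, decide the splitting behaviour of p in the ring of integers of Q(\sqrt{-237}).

13 splits in O_K

-237 mod 4 = 3, hence disc K = 4·(-237) = -948 and O_K = ℤ[√-237].
disc(K) = -948 is not divisible by 13; 13 is unramified.
Euler's criterion: (-237)^6 mod 13 = 1. Thus (-237|13) = 1.
Legendre symbol 1 ⇒ 13 is split.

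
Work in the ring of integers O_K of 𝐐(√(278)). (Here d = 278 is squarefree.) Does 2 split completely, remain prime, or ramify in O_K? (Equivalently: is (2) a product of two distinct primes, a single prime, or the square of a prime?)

ramifies in O_K

d = 278 ≡ 2 (mod 4), so O_K = ℤ[√278] and disc(K) = 4d = 1112.
disc(K) = 1112 = 2·556, so p = 2 is ramified.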